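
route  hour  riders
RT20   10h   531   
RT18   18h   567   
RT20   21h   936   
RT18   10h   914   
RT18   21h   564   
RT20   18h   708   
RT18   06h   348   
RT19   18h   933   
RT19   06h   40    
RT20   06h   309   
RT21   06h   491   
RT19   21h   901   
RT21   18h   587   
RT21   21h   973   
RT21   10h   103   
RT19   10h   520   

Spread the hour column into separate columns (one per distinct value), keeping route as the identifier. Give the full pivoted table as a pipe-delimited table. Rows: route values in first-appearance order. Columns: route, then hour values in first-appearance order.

Columns: route plus the 4 distinct hour values (10h, 18h, 21h, 06h).
For example, row RT20 column 10h takes riders=531 from the long row (RT20, 10h).

| route | 10h | 18h | 21h | 06h |
| RT20 | 531 | 708 | 936 | 309 |
| RT18 | 914 | 567 | 564 | 348 |
| RT19 | 520 | 933 | 901 | 40 |
| RT21 | 103 | 587 | 973 | 491 |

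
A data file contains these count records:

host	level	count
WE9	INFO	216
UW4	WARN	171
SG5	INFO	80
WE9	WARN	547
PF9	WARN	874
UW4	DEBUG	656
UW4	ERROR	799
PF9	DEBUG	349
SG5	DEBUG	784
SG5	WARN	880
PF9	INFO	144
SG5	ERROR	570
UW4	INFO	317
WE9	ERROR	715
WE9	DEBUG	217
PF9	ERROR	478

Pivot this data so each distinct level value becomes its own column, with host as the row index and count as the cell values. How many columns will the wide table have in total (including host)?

5

1 column for host plus 4 distinct level values → 5 columns.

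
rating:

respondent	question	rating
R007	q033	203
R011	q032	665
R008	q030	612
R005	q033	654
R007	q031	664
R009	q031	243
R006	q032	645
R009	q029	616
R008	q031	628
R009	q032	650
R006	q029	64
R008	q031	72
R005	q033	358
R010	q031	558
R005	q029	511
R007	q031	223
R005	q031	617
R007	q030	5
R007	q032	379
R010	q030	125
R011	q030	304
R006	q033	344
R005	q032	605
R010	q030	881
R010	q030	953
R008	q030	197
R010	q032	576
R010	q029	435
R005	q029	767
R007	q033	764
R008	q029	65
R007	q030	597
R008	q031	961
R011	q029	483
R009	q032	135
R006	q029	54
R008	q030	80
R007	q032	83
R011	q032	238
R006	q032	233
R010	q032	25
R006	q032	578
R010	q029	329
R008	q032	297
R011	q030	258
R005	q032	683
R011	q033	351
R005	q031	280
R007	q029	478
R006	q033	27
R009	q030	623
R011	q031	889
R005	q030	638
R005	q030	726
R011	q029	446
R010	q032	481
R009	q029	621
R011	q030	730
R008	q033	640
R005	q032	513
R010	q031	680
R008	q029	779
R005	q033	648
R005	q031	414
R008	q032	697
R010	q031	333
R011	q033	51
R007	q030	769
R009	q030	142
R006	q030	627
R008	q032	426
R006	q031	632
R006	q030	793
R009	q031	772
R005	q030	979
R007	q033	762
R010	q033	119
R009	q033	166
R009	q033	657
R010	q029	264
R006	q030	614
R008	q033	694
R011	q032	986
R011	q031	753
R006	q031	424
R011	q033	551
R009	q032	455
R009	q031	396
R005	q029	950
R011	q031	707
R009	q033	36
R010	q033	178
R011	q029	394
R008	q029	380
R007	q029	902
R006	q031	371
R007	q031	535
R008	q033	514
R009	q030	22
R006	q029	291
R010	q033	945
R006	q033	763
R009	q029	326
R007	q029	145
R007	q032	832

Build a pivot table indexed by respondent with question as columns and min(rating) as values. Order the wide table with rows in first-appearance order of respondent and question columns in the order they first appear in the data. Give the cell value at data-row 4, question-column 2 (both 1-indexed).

513

With rows in first-appearance order of respondent, row 4 is respondent=R005. question columns in first-appearance order: q033, q032, q030, q031, q029; column 2 is q032.
Long rows with respondent=R005, question=q032: min(605, 683, 513) = 513.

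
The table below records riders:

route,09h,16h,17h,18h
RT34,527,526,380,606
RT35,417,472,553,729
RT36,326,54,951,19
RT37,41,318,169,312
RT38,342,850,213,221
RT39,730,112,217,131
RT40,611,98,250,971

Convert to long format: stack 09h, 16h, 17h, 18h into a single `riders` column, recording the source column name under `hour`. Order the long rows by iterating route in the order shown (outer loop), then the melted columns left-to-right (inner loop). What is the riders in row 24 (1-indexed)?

28 rows total (7 × 4). Row 24: index ⌊(24-1)/4⌋ = 5 into route → RT39; (24-1) mod 4 = 3 into the melted columns → 18h.
So row 24 is (RT39, 18h, 131); riders = 131.

131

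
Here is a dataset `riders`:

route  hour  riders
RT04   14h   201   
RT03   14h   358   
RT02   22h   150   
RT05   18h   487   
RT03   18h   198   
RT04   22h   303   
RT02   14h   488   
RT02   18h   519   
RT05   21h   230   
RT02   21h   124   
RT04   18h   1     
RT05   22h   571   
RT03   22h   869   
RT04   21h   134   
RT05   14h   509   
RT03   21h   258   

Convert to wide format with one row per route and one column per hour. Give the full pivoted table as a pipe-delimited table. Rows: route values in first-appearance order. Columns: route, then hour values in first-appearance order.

| route | 14h | 22h | 18h | 21h |
| RT04 | 201 | 303 | 1 | 134 |
| RT03 | 358 | 869 | 198 | 258 |
| RT02 | 488 | 150 | 519 | 124 |
| RT05 | 509 | 571 | 487 | 230 |

Columns: route plus the 4 distinct hour values (14h, 22h, 18h, 21h).
For example, row RT04 column 14h takes riders=201 from the long row (RT04, 14h).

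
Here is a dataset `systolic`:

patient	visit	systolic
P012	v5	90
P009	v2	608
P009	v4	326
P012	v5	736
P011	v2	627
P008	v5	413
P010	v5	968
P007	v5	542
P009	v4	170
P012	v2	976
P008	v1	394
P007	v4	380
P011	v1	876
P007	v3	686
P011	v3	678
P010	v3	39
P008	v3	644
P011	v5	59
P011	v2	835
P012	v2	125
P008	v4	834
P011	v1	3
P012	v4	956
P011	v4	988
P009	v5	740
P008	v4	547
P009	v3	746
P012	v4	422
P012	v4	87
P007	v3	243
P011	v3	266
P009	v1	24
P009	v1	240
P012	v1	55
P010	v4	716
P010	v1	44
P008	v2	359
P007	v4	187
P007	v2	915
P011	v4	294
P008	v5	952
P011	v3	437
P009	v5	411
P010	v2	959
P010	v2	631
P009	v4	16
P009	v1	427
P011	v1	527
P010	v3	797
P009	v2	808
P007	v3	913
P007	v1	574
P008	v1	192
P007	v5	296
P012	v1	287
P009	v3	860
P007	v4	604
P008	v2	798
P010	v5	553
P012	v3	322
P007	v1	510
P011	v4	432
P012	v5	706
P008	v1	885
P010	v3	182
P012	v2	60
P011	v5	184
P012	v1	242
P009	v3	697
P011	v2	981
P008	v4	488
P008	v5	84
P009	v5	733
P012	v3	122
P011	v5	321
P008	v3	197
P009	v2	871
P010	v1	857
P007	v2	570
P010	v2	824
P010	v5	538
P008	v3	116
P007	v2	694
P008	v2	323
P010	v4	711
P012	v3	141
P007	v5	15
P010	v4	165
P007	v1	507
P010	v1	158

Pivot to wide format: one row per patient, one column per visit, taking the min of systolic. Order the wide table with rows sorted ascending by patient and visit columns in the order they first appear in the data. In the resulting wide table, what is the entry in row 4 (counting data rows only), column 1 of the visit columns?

538

With rows sorted ascending by patient, row 4 is patient=P010. visit columns in first-appearance order: v5, v2, v4, v1, v3; column 1 is v5.
Long rows with patient=P010, visit=v5: min(968, 553, 538) = 538.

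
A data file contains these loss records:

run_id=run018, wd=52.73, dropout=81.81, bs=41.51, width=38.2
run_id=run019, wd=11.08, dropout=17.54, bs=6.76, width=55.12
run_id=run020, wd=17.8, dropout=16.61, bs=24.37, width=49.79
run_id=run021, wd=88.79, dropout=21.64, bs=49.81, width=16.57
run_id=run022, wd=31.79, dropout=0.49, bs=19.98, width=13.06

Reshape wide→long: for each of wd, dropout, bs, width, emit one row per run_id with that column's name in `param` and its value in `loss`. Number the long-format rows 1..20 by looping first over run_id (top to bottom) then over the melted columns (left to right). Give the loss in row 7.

6.76

20 rows total (5 × 4). Row 7: index ⌊(7-1)/4⌋ = 1 into run_id → run019; (7-1) mod 4 = 2 into the melted columns → bs.
So row 7 is (run019, bs, 6.76); loss = 6.76.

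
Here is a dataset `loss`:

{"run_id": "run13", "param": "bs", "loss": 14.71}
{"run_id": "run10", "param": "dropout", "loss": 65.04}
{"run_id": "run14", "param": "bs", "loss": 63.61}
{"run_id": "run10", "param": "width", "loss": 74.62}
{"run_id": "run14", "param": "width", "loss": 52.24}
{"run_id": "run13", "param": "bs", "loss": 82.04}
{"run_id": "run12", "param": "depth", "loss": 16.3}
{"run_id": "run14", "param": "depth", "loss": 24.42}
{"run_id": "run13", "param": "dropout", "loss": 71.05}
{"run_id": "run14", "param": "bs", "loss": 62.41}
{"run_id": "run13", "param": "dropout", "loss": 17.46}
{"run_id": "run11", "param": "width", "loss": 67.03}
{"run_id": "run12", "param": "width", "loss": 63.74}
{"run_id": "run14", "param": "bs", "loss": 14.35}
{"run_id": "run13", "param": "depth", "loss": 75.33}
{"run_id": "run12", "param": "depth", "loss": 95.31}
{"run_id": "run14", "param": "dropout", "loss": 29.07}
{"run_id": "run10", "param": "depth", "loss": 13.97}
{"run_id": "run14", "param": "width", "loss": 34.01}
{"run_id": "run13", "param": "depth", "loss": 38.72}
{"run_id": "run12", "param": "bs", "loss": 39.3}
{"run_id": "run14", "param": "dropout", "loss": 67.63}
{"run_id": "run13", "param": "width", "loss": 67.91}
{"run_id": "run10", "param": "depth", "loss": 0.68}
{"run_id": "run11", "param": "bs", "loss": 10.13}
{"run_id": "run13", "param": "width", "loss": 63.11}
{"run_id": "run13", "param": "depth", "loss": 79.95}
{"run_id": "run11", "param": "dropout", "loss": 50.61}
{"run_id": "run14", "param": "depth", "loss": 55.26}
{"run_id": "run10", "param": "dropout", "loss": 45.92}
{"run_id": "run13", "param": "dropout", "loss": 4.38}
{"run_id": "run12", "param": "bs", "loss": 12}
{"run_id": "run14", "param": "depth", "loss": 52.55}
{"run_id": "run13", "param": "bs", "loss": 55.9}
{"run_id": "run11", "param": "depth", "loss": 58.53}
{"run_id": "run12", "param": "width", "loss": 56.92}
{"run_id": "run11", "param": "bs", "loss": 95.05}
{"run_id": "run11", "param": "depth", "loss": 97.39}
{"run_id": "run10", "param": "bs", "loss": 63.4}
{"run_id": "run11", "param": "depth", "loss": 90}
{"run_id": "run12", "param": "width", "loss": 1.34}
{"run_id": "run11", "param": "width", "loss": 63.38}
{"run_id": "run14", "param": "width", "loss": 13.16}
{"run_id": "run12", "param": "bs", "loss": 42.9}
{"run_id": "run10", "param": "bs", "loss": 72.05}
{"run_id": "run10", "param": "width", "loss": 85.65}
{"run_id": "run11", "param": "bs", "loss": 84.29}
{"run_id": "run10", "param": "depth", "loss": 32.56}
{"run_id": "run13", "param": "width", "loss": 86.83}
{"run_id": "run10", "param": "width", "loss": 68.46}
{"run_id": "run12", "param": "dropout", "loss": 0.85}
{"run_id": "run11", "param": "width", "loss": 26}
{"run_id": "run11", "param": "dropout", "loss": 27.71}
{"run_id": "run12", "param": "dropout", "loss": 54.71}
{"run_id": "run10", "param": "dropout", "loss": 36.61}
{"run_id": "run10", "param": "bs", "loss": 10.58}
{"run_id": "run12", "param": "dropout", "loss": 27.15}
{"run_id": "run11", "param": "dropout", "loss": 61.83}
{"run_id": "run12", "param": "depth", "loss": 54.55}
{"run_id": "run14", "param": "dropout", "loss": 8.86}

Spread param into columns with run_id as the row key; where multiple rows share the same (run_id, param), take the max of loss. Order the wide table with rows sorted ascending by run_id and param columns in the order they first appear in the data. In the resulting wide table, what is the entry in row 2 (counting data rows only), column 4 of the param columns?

With rows sorted ascending by run_id, row 2 is run_id=run11. param columns in first-appearance order: bs, dropout, width, depth; column 4 is depth.
Long rows with run_id=run11, param=depth: max(58.53, 97.39, 90) = 97.39.

97.39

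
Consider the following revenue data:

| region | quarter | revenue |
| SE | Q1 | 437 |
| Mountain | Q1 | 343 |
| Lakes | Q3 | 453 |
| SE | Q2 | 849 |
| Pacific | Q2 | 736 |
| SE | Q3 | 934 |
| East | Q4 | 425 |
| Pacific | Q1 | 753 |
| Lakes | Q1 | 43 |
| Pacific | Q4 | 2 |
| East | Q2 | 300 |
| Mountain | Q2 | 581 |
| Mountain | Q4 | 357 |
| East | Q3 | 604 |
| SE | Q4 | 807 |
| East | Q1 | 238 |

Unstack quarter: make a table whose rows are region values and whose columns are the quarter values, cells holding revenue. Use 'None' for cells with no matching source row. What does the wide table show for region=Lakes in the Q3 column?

453

The long row with region=Lakes, quarter=Q3 has revenue=453.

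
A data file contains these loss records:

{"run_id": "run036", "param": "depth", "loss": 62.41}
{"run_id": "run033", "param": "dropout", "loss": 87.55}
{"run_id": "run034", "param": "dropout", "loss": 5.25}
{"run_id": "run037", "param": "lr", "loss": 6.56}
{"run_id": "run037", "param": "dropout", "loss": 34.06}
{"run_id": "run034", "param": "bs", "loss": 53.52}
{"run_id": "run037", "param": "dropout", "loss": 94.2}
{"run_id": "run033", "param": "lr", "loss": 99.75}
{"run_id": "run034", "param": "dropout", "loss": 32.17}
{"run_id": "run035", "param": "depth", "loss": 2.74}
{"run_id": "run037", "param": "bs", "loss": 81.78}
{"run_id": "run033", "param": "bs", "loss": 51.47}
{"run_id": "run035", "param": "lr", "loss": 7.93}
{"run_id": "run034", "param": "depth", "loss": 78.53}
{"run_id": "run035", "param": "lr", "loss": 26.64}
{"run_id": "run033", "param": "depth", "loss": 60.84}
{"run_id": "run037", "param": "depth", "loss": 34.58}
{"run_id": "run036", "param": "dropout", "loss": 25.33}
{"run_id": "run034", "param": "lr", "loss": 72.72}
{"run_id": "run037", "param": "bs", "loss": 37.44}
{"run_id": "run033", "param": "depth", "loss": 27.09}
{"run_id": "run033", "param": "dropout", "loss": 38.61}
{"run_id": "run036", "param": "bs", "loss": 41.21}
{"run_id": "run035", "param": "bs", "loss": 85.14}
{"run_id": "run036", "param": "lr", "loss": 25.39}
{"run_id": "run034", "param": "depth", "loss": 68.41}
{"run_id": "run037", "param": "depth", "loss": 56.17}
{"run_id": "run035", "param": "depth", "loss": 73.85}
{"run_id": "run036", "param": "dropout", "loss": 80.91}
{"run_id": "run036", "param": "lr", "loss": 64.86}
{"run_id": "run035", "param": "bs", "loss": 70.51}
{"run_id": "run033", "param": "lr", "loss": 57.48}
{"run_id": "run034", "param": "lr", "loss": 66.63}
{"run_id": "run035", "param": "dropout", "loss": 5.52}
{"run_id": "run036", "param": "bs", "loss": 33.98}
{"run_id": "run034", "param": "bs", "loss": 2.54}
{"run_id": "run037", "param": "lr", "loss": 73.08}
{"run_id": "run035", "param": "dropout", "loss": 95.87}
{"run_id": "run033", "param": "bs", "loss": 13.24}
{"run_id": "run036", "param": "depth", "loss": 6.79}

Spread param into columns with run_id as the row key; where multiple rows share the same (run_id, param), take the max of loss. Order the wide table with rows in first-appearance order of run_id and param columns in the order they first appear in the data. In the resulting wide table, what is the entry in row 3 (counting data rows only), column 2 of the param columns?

32.17

With rows in first-appearance order of run_id, row 3 is run_id=run034. param columns in first-appearance order: depth, dropout, lr, bs; column 2 is dropout.
Long rows with run_id=run034, param=dropout: max(5.25, 32.17) = 32.17.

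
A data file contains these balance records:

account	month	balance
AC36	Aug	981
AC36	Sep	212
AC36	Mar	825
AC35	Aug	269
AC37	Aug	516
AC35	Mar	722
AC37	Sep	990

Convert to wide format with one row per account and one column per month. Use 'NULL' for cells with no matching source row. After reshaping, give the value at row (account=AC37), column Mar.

No long-format row has account=AC37 and month=Mar, so the cell is NULL.

NULL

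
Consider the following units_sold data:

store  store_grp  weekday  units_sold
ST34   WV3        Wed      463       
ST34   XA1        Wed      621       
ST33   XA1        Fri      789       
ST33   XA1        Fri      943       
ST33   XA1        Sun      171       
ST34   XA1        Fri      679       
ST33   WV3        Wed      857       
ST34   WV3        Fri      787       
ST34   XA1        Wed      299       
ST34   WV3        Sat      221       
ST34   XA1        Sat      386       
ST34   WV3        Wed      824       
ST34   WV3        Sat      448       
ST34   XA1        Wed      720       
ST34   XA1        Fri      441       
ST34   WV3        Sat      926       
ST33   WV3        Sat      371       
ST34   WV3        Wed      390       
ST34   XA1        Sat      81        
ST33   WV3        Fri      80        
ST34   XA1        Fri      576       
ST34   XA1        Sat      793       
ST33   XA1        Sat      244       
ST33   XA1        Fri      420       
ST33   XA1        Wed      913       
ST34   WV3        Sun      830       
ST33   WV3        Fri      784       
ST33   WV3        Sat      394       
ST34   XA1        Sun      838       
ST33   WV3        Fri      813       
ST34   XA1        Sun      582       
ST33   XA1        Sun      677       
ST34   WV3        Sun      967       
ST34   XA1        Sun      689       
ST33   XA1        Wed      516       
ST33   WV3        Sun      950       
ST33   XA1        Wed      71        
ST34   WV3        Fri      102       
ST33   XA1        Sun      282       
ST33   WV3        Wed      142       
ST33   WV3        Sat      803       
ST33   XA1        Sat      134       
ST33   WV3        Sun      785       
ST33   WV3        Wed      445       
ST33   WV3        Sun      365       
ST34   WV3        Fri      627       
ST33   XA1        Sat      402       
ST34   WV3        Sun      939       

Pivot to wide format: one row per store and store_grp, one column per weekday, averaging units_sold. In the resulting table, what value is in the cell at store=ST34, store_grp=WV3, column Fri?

505.33

Rows with store=ST34, store_grp=WV3 and weekday=Fri: units_sold values are 787, 102, 627.
(787 + 102 + 627) / 3 = 505.33.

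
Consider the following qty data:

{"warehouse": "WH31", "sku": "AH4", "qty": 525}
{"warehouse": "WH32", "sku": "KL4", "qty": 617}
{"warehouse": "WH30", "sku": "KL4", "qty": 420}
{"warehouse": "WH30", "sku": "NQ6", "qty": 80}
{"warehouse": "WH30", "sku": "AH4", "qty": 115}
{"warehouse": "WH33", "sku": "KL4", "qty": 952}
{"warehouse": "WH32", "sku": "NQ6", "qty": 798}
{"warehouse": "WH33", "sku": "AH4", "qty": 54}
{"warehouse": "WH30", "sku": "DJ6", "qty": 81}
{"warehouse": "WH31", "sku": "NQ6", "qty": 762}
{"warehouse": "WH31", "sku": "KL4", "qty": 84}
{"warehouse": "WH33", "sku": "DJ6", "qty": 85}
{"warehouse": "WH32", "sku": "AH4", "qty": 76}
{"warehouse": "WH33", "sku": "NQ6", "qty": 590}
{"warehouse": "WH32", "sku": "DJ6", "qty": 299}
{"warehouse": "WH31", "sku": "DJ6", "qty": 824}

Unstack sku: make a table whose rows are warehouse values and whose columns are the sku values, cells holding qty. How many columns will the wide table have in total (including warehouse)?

5

1 column for warehouse plus 4 distinct sku values → 5 columns.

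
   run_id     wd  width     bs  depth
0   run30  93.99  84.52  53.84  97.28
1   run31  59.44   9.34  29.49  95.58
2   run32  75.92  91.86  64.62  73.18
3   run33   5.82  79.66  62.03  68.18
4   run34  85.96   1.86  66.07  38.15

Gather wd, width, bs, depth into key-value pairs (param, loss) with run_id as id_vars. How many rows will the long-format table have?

20

5 run_id values × 4 melted columns = 20 rows.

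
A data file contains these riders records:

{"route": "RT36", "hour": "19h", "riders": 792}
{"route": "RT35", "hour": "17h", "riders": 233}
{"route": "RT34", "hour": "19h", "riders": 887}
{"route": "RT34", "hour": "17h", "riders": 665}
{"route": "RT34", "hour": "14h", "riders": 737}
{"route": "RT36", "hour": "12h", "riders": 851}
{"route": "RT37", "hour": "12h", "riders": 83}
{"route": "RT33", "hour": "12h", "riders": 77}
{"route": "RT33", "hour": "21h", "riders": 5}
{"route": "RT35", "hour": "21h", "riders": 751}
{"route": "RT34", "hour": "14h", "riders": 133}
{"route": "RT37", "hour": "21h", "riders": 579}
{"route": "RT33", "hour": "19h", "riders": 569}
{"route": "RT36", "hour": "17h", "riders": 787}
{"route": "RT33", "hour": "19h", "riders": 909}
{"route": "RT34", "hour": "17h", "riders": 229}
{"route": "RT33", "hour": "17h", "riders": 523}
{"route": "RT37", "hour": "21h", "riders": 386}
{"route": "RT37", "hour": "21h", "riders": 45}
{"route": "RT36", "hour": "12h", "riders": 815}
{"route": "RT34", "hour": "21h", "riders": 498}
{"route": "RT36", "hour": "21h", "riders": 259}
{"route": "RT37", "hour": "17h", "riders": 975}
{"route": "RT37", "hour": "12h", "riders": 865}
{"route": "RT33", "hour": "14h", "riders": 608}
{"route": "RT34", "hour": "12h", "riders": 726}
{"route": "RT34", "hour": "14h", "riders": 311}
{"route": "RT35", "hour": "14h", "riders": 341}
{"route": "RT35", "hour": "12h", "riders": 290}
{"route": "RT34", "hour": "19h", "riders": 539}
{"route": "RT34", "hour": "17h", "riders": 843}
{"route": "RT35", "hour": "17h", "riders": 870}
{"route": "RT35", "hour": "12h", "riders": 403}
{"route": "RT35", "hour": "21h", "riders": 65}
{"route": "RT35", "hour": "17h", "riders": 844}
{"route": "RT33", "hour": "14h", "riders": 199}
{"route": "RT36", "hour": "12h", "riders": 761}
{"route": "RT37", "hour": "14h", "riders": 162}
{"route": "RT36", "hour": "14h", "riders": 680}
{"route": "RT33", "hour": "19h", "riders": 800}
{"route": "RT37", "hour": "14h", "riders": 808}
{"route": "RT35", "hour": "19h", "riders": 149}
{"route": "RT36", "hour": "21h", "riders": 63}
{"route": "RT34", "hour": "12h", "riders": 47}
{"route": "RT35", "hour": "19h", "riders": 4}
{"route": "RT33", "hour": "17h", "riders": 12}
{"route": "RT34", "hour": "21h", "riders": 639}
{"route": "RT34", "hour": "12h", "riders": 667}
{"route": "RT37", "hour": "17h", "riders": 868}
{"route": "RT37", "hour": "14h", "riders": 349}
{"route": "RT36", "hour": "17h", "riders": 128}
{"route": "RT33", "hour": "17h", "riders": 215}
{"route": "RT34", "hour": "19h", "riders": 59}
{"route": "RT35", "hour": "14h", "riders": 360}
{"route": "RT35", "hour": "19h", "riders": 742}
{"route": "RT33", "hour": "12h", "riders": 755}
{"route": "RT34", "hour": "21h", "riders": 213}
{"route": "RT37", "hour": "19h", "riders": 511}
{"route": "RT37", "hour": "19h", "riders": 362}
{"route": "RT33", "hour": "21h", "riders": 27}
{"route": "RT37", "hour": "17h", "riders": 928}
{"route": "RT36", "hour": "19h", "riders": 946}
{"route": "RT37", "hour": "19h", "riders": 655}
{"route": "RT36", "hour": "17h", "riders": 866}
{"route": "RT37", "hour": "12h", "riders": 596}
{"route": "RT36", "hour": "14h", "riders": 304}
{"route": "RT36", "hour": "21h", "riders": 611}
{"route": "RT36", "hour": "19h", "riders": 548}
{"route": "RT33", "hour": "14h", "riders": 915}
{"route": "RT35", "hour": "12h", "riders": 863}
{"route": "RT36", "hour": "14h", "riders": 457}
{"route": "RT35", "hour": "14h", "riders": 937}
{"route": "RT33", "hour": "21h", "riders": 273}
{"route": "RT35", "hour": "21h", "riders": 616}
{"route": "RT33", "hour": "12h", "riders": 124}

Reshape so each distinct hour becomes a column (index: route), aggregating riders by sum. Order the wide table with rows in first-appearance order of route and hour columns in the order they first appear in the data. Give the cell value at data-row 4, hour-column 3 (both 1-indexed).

With rows in first-appearance order of route, row 4 is route=RT37. hour columns in first-appearance order: 19h, 17h, 14h, 12h, 21h; column 3 is 14h.
Long rows with route=RT37, hour=14h: 162 + 808 + 349 = 1319.

1319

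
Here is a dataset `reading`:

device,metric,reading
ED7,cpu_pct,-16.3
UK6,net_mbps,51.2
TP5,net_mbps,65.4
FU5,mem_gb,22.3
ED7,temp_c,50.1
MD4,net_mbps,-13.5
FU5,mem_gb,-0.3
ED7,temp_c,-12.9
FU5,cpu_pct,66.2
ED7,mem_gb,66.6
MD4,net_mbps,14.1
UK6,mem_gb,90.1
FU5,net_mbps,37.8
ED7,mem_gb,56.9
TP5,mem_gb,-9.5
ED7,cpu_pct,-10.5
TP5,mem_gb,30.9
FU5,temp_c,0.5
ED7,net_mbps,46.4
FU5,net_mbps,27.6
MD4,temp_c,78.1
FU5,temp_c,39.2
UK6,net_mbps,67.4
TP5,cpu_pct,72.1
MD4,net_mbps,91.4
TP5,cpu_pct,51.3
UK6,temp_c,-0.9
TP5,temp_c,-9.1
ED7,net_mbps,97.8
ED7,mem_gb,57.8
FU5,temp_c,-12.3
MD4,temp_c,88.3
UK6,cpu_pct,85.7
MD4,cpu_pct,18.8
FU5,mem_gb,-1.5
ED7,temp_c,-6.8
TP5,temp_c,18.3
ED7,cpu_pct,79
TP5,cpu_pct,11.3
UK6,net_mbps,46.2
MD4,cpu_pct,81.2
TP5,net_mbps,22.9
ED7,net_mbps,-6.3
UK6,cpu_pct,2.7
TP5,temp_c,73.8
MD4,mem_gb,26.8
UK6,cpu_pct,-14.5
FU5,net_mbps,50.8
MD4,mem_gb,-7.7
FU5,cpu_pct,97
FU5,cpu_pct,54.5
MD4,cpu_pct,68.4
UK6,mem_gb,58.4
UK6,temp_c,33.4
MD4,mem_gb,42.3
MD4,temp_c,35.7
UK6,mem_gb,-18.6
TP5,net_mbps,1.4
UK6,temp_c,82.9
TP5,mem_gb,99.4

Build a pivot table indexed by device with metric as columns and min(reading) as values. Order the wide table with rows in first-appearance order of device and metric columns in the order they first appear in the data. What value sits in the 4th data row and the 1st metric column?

With rows in first-appearance order of device, row 4 is device=FU5. metric columns in first-appearance order: cpu_pct, net_mbps, mem_gb, temp_c; column 1 is cpu_pct.
Long rows with device=FU5, metric=cpu_pct: min(66.2, 97, 54.5) = 54.5.

54.5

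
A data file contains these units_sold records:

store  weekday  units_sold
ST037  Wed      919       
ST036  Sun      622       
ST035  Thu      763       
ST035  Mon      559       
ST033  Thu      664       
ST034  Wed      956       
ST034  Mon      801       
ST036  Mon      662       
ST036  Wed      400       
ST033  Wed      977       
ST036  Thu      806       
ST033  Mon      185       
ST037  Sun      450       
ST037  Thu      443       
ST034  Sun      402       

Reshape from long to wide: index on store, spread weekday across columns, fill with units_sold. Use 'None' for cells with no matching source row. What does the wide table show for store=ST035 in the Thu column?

763

The long row with store=ST035, weekday=Thu has units_sold=763.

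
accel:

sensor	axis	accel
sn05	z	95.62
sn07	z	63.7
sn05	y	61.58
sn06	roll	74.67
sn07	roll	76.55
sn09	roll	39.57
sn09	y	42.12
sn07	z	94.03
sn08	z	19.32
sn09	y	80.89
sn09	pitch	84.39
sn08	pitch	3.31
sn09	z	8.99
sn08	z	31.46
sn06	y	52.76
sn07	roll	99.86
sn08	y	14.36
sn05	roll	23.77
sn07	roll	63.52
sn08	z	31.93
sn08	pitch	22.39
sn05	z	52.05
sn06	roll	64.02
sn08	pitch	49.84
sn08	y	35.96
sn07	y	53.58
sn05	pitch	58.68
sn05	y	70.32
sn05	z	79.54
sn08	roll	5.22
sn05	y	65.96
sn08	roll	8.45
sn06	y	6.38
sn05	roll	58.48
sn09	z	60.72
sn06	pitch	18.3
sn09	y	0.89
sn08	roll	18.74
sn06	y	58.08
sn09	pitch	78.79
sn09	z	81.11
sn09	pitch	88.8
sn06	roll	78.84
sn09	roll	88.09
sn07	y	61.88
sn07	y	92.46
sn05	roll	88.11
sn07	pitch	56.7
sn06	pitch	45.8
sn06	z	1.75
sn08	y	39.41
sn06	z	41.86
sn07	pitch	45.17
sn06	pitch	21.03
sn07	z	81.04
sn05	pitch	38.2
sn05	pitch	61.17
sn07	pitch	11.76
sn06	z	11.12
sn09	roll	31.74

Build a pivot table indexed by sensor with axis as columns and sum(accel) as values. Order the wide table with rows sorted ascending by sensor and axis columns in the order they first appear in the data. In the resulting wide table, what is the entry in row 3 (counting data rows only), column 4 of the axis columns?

With rows sorted ascending by sensor, row 3 is sensor=sn07. axis columns in first-appearance order: z, y, roll, pitch; column 4 is pitch.
Long rows with sensor=sn07, axis=pitch: 56.7 + 45.17 + 11.76 = 113.63.

113.63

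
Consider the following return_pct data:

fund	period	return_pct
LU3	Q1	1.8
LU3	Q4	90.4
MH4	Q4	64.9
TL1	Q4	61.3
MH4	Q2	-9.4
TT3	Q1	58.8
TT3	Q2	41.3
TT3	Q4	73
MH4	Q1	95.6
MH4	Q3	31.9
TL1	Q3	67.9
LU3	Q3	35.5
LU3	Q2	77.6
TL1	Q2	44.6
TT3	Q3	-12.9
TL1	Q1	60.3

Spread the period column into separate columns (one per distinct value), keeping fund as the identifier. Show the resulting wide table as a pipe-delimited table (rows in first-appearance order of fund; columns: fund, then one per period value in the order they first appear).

Columns: fund plus the 4 distinct period values (Q1, Q4, Q2, Q3).
For example, row LU3 column Q1 takes return_pct=1.8 from the long row (LU3, Q1).

| fund | Q1 | Q4 | Q2 | Q3 |
| LU3 | 1.8 | 90.4 | 77.6 | 35.5 |
| MH4 | 95.6 | 64.9 | -9.4 | 31.9 |
| TL1 | 60.3 | 61.3 | 44.6 | 67.9 |
| TT3 | 58.8 | 73 | 41.3 | -12.9 |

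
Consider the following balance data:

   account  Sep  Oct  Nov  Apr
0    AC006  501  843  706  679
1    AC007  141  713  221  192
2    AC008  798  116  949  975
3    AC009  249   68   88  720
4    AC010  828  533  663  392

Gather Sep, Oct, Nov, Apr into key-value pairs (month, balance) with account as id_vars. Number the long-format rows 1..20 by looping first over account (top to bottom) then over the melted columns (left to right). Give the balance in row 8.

192

20 rows total (5 × 4). Row 8: index ⌊(8-1)/4⌋ = 1 into account → AC007; (8-1) mod 4 = 3 into the melted columns → Apr.
So row 8 is (AC007, Apr, 192); balance = 192.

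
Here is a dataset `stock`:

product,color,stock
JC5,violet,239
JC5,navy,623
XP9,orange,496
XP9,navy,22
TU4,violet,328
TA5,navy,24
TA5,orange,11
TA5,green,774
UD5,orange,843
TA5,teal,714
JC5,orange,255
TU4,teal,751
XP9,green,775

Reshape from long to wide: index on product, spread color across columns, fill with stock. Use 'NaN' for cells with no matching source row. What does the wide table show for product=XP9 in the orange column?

496

The long row with product=XP9, color=orange has stock=496.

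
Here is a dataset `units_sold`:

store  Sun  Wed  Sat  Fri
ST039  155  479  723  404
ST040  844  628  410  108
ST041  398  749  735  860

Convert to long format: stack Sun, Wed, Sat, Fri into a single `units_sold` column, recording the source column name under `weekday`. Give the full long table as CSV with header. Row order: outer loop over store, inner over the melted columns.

Each (store, column) pair becomes one row: 3 × 4 = 12 rows.
For example, (ST039, Sun) → units_sold=155.

store,weekday,units_sold
ST039,Sun,155
ST039,Wed,479
ST039,Sat,723
ST039,Fri,404
ST040,Sun,844
ST040,Wed,628
ST040,Sat,410
ST040,Fri,108
ST041,Sun,398
ST041,Wed,749
ST041,Sat,735
ST041,Fri,860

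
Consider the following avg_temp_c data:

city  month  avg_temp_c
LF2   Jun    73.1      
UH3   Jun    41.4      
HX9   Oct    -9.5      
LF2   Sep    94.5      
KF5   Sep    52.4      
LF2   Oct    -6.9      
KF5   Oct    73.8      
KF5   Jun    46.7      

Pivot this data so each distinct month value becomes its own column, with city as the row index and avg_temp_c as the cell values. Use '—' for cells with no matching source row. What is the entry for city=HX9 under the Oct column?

The long row with city=HX9, month=Oct has avg_temp_c=-9.5.

-9.5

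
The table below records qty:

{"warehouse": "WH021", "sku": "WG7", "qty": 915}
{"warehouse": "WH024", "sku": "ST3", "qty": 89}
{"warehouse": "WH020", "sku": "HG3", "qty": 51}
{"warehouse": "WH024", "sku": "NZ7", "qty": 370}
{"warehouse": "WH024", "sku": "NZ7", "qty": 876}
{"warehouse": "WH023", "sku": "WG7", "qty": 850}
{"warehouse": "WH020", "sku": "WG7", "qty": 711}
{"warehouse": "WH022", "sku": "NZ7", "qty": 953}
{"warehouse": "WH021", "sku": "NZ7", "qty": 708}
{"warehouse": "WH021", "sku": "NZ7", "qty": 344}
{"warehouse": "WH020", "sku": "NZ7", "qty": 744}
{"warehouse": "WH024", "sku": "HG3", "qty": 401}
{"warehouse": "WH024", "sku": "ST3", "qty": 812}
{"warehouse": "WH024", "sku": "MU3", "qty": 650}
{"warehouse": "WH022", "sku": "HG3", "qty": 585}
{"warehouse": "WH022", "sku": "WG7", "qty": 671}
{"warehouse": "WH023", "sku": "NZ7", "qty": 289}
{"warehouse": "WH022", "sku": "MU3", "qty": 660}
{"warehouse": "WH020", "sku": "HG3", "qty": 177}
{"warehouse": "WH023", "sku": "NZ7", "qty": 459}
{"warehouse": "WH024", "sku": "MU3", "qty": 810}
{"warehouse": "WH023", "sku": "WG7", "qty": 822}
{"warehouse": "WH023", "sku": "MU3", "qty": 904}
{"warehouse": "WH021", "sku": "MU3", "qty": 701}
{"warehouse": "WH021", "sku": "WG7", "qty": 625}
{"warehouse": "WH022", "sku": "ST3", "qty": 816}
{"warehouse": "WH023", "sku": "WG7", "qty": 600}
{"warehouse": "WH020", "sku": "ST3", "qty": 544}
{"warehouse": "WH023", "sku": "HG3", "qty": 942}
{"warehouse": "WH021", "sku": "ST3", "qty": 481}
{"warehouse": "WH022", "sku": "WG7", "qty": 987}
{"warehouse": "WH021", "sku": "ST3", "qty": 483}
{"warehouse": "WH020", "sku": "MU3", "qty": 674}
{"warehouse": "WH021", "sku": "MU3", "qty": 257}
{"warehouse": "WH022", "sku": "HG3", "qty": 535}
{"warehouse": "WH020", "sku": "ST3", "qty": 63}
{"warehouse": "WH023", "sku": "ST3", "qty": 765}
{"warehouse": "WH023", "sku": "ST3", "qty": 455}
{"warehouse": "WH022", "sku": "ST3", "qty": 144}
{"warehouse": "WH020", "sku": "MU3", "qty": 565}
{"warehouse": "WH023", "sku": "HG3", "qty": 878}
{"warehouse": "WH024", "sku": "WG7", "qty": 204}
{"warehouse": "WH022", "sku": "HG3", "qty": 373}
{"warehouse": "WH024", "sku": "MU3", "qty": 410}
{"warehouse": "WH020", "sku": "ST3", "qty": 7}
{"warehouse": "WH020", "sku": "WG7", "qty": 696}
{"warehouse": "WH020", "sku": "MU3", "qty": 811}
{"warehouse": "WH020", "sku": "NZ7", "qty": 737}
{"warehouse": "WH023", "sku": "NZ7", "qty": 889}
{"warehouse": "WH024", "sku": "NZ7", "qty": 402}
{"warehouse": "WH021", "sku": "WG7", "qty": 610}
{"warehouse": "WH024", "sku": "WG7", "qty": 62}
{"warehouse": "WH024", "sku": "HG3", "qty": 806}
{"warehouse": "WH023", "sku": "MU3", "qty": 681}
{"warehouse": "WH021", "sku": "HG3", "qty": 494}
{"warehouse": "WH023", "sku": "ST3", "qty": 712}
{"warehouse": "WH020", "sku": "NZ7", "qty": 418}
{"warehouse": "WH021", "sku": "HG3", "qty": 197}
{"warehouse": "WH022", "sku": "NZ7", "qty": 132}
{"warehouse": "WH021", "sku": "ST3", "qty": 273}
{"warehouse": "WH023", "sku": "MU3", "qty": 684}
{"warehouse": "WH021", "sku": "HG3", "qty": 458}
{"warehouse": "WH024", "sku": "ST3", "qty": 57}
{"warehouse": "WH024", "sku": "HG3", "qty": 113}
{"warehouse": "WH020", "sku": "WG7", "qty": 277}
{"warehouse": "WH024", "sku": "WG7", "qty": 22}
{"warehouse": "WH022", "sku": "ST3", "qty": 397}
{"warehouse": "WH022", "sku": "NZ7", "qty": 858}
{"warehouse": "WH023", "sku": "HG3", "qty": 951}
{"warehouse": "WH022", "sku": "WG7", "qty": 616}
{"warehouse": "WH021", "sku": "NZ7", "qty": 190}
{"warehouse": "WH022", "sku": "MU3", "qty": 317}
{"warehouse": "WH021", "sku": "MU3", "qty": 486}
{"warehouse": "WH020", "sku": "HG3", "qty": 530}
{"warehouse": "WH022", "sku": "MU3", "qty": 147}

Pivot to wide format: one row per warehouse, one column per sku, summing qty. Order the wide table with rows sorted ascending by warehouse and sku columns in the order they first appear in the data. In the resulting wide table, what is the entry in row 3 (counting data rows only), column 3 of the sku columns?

With rows sorted ascending by warehouse, row 3 is warehouse=WH022. sku columns in first-appearance order: WG7, ST3, HG3, NZ7, MU3; column 3 is HG3.
Long rows with warehouse=WH022, sku=HG3: 585 + 535 + 373 = 1493.

1493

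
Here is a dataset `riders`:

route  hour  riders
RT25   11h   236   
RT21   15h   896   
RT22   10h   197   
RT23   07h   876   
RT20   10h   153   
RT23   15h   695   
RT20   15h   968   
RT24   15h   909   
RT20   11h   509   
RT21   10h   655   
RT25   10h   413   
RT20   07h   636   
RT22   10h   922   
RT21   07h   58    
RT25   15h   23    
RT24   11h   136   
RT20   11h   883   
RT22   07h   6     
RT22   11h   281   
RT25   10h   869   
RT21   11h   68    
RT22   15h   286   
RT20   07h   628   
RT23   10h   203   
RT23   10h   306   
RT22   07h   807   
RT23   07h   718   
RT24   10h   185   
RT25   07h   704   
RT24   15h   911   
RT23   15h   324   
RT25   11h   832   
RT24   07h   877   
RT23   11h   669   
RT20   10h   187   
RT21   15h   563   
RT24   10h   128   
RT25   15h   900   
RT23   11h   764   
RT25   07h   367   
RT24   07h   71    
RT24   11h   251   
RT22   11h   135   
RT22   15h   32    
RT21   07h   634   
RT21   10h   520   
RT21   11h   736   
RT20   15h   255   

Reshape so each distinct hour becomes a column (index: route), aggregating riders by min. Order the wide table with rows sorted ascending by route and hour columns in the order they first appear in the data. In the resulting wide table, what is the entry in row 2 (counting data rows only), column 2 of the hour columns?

With rows sorted ascending by route, row 2 is route=RT21. hour columns in first-appearance order: 11h, 15h, 10h, 07h; column 2 is 15h.
Long rows with route=RT21, hour=15h: min(896, 563) = 563.

563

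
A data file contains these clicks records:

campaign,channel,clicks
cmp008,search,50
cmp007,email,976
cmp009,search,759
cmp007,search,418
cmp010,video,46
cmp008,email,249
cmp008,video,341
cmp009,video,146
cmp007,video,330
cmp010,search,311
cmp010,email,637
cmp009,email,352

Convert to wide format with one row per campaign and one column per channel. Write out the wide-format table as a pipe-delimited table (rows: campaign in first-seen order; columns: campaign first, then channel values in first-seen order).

| campaign | search | email | video |
| cmp008 | 50 | 249 | 341 |
| cmp007 | 418 | 976 | 330 |
| cmp009 | 759 | 352 | 146 |
| cmp010 | 311 | 637 | 46 |

Columns: campaign plus the 3 distinct channel values (search, email, video).
For example, row cmp008 column search takes clicks=50 from the long row (cmp008, search).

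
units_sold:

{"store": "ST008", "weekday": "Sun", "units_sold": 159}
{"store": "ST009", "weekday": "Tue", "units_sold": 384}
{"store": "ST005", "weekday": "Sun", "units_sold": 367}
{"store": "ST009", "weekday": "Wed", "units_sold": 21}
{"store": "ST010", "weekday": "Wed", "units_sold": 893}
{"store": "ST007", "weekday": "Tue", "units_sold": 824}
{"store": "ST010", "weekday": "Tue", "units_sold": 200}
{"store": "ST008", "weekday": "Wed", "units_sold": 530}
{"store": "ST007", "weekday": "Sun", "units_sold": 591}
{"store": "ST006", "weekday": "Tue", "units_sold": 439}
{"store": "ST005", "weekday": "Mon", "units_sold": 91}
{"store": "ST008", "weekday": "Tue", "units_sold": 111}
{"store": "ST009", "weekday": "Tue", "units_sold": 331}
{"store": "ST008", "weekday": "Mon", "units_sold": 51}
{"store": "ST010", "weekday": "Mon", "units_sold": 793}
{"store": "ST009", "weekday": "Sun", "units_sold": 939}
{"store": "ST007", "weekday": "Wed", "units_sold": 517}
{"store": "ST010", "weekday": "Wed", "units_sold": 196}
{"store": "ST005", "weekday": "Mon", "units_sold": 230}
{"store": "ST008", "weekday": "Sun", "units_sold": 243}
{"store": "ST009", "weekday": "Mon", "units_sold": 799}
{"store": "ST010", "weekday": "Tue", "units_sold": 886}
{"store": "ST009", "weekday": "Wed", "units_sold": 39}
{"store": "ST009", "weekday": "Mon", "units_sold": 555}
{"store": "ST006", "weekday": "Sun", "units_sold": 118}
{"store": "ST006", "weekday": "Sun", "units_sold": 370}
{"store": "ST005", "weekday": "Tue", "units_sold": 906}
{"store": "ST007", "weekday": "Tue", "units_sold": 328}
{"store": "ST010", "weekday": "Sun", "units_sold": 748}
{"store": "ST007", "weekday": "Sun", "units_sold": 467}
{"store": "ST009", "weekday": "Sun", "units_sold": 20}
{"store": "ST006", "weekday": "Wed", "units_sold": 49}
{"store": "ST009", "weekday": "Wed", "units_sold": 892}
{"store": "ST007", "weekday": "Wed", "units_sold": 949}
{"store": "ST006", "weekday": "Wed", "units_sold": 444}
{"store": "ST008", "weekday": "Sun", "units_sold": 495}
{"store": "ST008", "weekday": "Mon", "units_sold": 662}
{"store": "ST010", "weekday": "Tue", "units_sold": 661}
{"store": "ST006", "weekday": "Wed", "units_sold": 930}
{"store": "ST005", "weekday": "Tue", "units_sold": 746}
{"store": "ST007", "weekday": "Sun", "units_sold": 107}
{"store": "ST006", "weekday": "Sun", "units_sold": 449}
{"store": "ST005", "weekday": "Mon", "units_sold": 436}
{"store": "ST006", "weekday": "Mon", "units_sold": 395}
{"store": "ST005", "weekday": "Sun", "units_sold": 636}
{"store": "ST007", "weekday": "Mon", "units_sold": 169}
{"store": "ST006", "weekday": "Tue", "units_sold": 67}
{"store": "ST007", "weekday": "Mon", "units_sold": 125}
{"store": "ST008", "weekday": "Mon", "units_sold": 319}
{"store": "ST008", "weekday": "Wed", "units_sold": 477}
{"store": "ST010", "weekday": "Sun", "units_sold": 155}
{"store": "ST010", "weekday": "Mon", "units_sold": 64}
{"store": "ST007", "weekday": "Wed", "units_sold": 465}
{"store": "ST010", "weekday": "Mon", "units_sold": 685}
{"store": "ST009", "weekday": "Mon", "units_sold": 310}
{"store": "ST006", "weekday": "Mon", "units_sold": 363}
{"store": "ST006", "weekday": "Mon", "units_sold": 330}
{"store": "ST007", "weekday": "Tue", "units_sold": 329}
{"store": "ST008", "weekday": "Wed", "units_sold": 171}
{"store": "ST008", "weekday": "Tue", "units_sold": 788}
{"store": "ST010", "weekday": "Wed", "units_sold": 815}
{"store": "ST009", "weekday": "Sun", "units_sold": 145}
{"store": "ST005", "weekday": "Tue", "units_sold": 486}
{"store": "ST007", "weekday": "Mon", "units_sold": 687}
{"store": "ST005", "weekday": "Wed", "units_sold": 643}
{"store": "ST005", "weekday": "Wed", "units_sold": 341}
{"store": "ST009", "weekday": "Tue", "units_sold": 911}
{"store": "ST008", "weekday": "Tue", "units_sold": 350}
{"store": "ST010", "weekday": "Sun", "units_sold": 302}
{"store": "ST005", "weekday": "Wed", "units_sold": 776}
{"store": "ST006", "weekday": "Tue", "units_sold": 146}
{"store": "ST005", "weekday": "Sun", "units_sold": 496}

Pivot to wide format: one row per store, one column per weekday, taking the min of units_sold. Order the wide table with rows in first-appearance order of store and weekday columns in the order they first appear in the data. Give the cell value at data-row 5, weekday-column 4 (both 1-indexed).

125

With rows in first-appearance order of store, row 5 is store=ST007. weekday columns in first-appearance order: Sun, Tue, Wed, Mon; column 4 is Mon.
Long rows with store=ST007, weekday=Mon: min(169, 125, 687) = 125.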